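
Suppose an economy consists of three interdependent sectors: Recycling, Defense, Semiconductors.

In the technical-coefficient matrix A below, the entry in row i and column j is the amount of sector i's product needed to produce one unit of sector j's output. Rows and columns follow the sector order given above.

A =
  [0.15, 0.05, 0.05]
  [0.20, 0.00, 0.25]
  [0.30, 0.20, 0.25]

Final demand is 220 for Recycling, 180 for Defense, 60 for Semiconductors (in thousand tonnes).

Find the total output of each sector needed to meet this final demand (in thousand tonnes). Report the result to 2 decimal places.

I − A =
  [   0.85    -0.05    -0.05]
  [  -0.20     1.00    -0.25]
  [  -0.30    -0.20     0.75]
Cofactors of I−A, C_ij = (−1)^(i+j)·(minor ij) (rows/columns in the sector order above):
  C_11 = (1.00)(0.75) − (-0.25)(-0.20) = 0.7000
  C_12 = −[(-0.20)(0.75) − (-0.25)(-0.30)] = 0.2250
  C_13 = (-0.20)(-0.20) − (1.00)(-0.30) = 0.3400
  C_21 = −[(-0.05)(0.75) − (-0.05)(-0.20)] = 0.0475
  C_22 = (0.85)(0.75) − (-0.05)(-0.30) = 0.6225
  C_23 = −[(0.85)(-0.20) − (-0.05)(-0.30)] = 0.1850
  C_31 = (-0.05)(-0.25) − (-0.05)(1.00) = 0.0625
  C_32 = −[(0.85)(-0.25) − (-0.05)(-0.20)] = 0.2225
  C_33 = (0.85)(1.00) − (-0.05)(-0.20) = 0.8400
det(I−A) = Σ_j (I−A)_1j·C_1j = (0.85)(0.7000) + (-0.05)(0.2250) + (-0.05)(0.3400) = 0.56675
adj(I−A) = Cᵀ =
  [ 0.7000   0.0475   0.0625]
  [ 0.2250   0.6225   0.2225]
  [ 0.3400   0.1850   0.8400]
(I − A)⁻¹ = adj(I−A) / det(I−A) ≈
  [   1.2351     0.0838     0.1103]
  [   0.3970     1.0984     0.3926]
  [   0.5999     0.3264     1.4821]
x = (I − A)⁻¹ d = adj(I−A)·d / det(I−A), with det(I−A) = 0.56675:
  x_1 = (0.7000·220 + 0.0475·180 + 0.0625·60) / 0.56675 = 166.30 / 0.56675 ≈ 293.43
  x_2 = (0.2250·220 + 0.6225·180 + 0.2225·60) / 0.56675 = 174.90 / 0.56675 ≈ 308.60
  x_3 = (0.3400·220 + 0.1850·180 + 0.8400·60) / 0.56675 = 158.50 / 0.56675 ≈ 279.66

x_1 = 293.43, x_2 = 308.60, x_3 = 279.66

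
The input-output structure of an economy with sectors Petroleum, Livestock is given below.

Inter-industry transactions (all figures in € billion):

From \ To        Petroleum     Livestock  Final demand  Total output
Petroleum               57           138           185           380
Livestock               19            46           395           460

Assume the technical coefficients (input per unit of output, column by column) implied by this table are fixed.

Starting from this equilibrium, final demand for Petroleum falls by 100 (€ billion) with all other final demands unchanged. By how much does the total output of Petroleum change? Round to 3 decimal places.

Δx_1 = -120.000

Technical coefficients a_ij = z_ij / X_j:
  a_11 = 57/380 = 0.15, a_21 = 19/380 = 0.05
  a_12 = 138/460 = 0.30, a_22 = 46/460 = 0.10
I − A =
  [   0.85    -0.30]
  [  -0.05     0.90]
det(I−A) = (0.85)(0.90) − (-0.30)(-0.05) = 0.7500
adj(I−A) = [[0.90, 0.30], [0.05, 0.85]]
(I − A)⁻¹ = adj(I−A) / det(I−A) ≈
  [   1.2000     0.4000]
  [   0.0667     1.1333]
Δx = (I − A)⁻¹ Δd with Δd having -100 in the Petroleum component and 0 elsewhere.
So Δx_1 = L_11 · (-100), where L_11 = adj(I−A)_11 / det(I−A) = 0.90 / 0.7500.
Δx_1 = 0.90 × (-100) / 0.7500 = -90.00 / 0.7500 = -120.000.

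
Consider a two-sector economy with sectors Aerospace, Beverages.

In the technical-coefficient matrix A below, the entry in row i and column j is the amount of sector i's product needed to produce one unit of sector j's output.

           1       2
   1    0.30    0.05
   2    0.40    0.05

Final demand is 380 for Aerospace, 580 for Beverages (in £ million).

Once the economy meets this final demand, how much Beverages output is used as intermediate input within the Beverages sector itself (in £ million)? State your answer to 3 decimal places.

z_22 = 43.256

I − A =
  [   0.70    -0.05]
  [  -0.40     0.95]
det(I−A) = (0.70)(0.95) − (-0.05)(-0.40) = 0.6450
adj(I−A) = [[0.95, 0.05], [0.40, 0.70]]
(I − A)⁻¹ = adj(I−A) / det(I−A) ≈
  [   1.4729     0.0775]
  [   0.6202     1.0853]
First solve x = (I − A)⁻¹ d = adj(I−A)·d / det(I−A); in particular x_2 = (0.40·380 + 0.70·580) / 0.6450 = 558.00 / 0.6450 ≈ 865.11628.
Intermediate flow from 2 to 2: z_22 = a_22 · x_2 = 0.05 × 558.00 / 0.6450 = 27.90 / 0.6450 ≈ 43.256.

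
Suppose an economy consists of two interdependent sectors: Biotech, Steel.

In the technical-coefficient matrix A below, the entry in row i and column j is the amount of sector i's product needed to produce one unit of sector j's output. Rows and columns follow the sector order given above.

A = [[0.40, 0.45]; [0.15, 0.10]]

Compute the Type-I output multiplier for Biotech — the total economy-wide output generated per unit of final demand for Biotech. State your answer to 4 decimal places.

I − A =
  [   0.60    -0.45]
  [  -0.15     0.90]
det(I−A) = (0.60)(0.90) − (-0.45)(-0.15) = 0.4725
adj(I−A) = [[0.90, 0.45], [0.15, 0.60]]
(I − A)⁻¹ = adj(I−A) / det(I−A) ≈
  [   1.90476     0.95238]
  [   0.31746     1.26984]
The output multiplier for sector j is the column-j sum of the Leontief inverse (I − A)⁻¹ = adj(I−A) / det(I−A).
Column B of adj(I−A): (0.90, 0.15); det(I−A) = 0.4725.
m_B = (0.90 + 0.15) / 0.4725 = 1.05 / 0.4725 ≈ 2.2222.

m_B = 2.2222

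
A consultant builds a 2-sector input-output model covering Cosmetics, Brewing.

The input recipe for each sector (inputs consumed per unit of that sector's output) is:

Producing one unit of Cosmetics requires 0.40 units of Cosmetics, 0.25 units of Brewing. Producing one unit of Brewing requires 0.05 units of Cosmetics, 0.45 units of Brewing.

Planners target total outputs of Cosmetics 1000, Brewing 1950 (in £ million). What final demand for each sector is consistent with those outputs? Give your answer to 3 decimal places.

d_1 = 502.500, d_2 = 822.500

I − A =
  [   0.60    -0.05]
  [  -0.25     0.55]
d = (I − A) x:
  d_1 = (+0.60)·1000 + (-0.05)·1950 = 502.500
  d_2 = (-0.25)·1000 + (+0.55)·1950 = 822.500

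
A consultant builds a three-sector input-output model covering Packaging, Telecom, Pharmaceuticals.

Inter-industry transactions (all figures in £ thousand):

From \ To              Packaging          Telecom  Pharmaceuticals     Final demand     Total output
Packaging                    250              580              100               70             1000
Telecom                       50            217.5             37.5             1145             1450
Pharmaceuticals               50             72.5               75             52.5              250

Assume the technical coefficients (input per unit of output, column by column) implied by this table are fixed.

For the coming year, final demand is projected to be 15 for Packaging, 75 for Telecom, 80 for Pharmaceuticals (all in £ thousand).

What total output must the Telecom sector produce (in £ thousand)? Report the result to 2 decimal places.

Technical coefficients a_ij = z_ij / X_j:
  a_11 = 250/1000 = 0.25, a_21 = 50/1000 = 0.05, a_31 = 50/1000 = 0.05
  a_12 = 580/1450 = 0.40, a_22 = 217.5/1450 = 0.15, a_32 = 72.5/1450 = 0.05
  a_13 = 100/250 = 0.40, a_23 = 37.5/250 = 0.15, a_33 = 75/250 = 0.30
I − A =
  [   0.75    -0.40    -0.40]
  [  -0.05     0.85    -0.15]
  [  -0.05    -0.05     0.70]
Cofactors of I−A, C_ij = (−1)^(i+j)·(minor ij) (rows/columns in the sector order above):
  C_11 = (0.85)(0.70) − (-0.15)(-0.05) = 0.5875
  C_12 = −[(-0.05)(0.70) − (-0.15)(-0.05)] = 0.0425
  C_13 = (-0.05)(-0.05) − (0.85)(-0.05) = 0.0450
  C_21 = −[(-0.40)(0.70) − (-0.40)(-0.05)] = 0.3000
  C_22 = (0.75)(0.70) − (-0.40)(-0.05) = 0.5050
  C_23 = −[(0.75)(-0.05) − (-0.40)(-0.05)] = 0.0575
  C_31 = (-0.40)(-0.15) − (-0.40)(0.85) = 0.4000
  C_32 = −[(0.75)(-0.15) − (-0.40)(-0.05)] = 0.1325
  C_33 = (0.75)(0.85) − (-0.40)(-0.05) = 0.6175
det(I−A) = Σ_j (I−A)_1j·C_1j = (0.75)(0.5875) + (-0.40)(0.0425) + (-0.40)(0.0450) = 0.405625
adj(I−A) = Cᵀ =
  [ 0.5875   0.3000   0.4000]
  [ 0.0425   0.5050   0.1325]
  [ 0.0450   0.0575   0.6175]
(I − A)⁻¹ = adj(I−A) / det(I−A) ≈
  [   1.4484     0.7396     0.9861]
  [   0.1048     1.2450     0.3267]
  [   0.1109     0.1418     1.5223]
x = (I − A)⁻¹ d = adj(I−A)·d / det(I−A), with det(I−A) = 0.405625:
  x_1 = (0.5875·15 + 0.3000·75 + 0.4000·80) / 0.405625 = 63.3125 / 0.405625 ≈ 156.09
  x_2 = (0.0425·15 + 0.5050·75 + 0.1325·80) / 0.405625 = 49.1125 / 0.405625 ≈ 121.08
  x_3 = (0.0450·15 + 0.0575·75 + 0.6175·80) / 0.405625 = 54.3875 / 0.405625 ≈ 134.08

x_2 = 121.08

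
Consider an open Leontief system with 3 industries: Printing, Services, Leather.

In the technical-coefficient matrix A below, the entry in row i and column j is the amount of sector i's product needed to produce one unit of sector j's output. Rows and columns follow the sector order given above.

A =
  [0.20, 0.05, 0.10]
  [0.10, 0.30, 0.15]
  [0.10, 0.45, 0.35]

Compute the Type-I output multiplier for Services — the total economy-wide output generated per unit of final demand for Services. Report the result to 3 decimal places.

m_S = 3.234

I − A =
  [   0.80    -0.05    -0.10]
  [  -0.10     0.70    -0.15]
  [  -0.10    -0.45     0.65]
Cofactors of I−A, C_ij = (−1)^(i+j)·(minor ij) (rows/columns in the sector order above):
  C_11 = (0.70)(0.65) − (-0.15)(-0.45) = 0.3875
  C_12 = −[(-0.10)(0.65) − (-0.15)(-0.10)] = 0.0800
  C_13 = (-0.10)(-0.45) − (0.70)(-0.10) = 0.1150
  C_21 = −[(-0.05)(0.65) − (-0.10)(-0.45)] = 0.0775
  C_22 = (0.80)(0.65) − (-0.10)(-0.10) = 0.5100
  C_23 = −[(0.80)(-0.45) − (-0.05)(-0.10)] = 0.3650
  C_31 = (-0.05)(-0.15) − (-0.10)(0.70) = 0.0775
  C_32 = −[(0.80)(-0.15) − (-0.10)(-0.10)] = 0.1300
  C_33 = (0.80)(0.70) − (-0.05)(-0.10) = 0.5550
det(I−A) = Σ_j (I−A)_1j·C_1j = (0.80)(0.3875) + (-0.05)(0.0800) + (-0.10)(0.1150) = 0.2945
adj(I−A) = Cᵀ =
  [ 0.3875   0.0775   0.0775]
  [ 0.0800   0.5100   0.1300]
  [ 0.1150   0.3650   0.5550]
(I − A)⁻¹ = adj(I−A) / det(I−A) ≈
  [   1.3158     0.2632     0.2632]
  [   0.2716     1.7317     0.4414]
  [   0.3905     1.2394     1.8846]
The output multiplier for sector j is the column-j sum of the Leontief inverse (I − A)⁻¹ = adj(I−A) / det(I−A).
Column S of adj(I−A): (0.0775, 0.5100, 0.3650); det(I−A) = 0.2945.
m_S = (0.0775 + 0.5100 + 0.3650) / 0.2945 = 0.9525 / 0.2945 ≈ 3.234.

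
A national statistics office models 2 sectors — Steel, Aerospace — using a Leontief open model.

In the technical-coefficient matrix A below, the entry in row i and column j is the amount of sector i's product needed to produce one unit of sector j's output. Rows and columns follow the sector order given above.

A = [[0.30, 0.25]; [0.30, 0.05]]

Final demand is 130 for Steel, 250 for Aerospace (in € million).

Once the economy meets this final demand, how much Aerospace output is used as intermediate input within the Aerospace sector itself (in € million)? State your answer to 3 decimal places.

I − A =
  [   0.70    -0.25]
  [  -0.30     0.95]
det(I−A) = (0.70)(0.95) − (-0.25)(-0.30) = 0.5900
adj(I−A) = [[0.95, 0.25], [0.30, 0.70]]
(I − A)⁻¹ = adj(I−A) / det(I−A) ≈
  [   1.6102     0.4237]
  [   0.5085     1.1864]
First solve x = (I − A)⁻¹ d = adj(I−A)·d / det(I−A); in particular x_2 = (0.30·130 + 0.70·250) / 0.5900 = 214.00 / 0.5900 ≈ 362.71186.
Intermediate flow from 2 to 2: z_22 = a_22 · x_2 = 0.05 × 214.00 / 0.5900 = 10.70 / 0.5900 ≈ 18.136.

z_22 = 18.136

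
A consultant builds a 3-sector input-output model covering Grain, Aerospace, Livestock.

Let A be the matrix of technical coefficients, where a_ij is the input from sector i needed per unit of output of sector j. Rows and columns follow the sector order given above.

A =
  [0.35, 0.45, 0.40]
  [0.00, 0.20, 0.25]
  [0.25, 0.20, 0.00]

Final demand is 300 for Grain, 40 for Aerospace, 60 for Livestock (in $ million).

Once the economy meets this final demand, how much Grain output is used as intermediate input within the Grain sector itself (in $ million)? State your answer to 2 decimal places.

z_GG = 251.08

I − A =
  [   0.65    -0.45    -0.40]
  [   0.00     0.80    -0.25]
  [  -0.25    -0.20     1.00]
Cofactors of I−A, C_ij = (−1)^(i+j)·(minor ij) (rows/columns in the sector order above):
  C_11 = (0.80)(1.00) − (-0.25)(-0.20) = 0.7500
  C_12 = −[(0.00)(1.00) − (-0.25)(-0.25)] = 0.0625
  C_13 = (0.00)(-0.20) − (0.80)(-0.25) = 0.2000
  C_21 = −[(-0.45)(1.00) − (-0.40)(-0.20)] = 0.5300
  C_22 = (0.65)(1.00) − (-0.40)(-0.25) = 0.5500
  C_23 = −[(0.65)(-0.20) − (-0.45)(-0.25)] = 0.2425
  C_31 = (-0.45)(-0.25) − (-0.40)(0.80) = 0.4325
  C_32 = −[(0.65)(-0.25) − (-0.40)(0.00)] = 0.1625
  C_33 = (0.65)(0.80) − (-0.45)(0.00) = 0.5200
det(I−A) = Σ_j (I−A)_1j·C_1j = (0.65)(0.7500) + (-0.45)(0.0625) + (-0.40)(0.2000) = 0.379375
adj(I−A) = Cᵀ =
  [ 0.7500   0.5300   0.4325]
  [ 0.0625   0.5500   0.1625]
  [ 0.2000   0.2425   0.5200]
(I − A)⁻¹ = adj(I−A) / det(I−A) ≈
  [   1.9769     1.3970     1.1400]
  [   0.1647     1.4498     0.4283]
  [   0.5272     0.6392     1.3707]
First solve x = (I − A)⁻¹ d = adj(I−A)·d / det(I−A); in particular x_G = (0.7500·300 + 0.5300·40 + 0.4325·60) / 0.379375 = 272.15 / 0.379375 ≈ 717.3641.
Intermediate flow from G to G: z_GG = a_GG · x_G = 0.35 × 272.15 / 0.379375 = 95.2525 / 0.379375 ≈ 251.08.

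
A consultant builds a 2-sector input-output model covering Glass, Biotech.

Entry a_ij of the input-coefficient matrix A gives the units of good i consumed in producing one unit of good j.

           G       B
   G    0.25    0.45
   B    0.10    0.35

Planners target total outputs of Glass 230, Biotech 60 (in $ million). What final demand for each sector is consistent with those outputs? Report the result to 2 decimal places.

I − A =
  [   0.75    -0.45]
  [  -0.10     0.65]
d = (I − A) x:
  d_G = (+0.75)·230 + (-0.45)·60 = 145.50
  d_B = (-0.10)·230 + (+0.65)·60 = 16.00

d_G = 145.50, d_B = 16.00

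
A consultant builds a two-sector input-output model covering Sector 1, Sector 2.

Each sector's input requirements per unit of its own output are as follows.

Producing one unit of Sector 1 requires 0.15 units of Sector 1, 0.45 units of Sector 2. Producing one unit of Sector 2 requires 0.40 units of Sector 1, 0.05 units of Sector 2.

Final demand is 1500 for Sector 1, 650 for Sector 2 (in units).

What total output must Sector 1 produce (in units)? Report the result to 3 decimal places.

x_1 = 2685.259

I − A =
  [   0.85    -0.40]
  [  -0.45     0.95]
det(I−A) = (0.85)(0.95) − (-0.40)(-0.45) = 0.6275
adj(I−A) = [[0.95, 0.40], [0.45, 0.85]]
(I − A)⁻¹ = adj(I−A) / det(I−A) ≈
  [   1.5139     0.6375]
  [   0.7171     1.3546]
x = (I − A)⁻¹ d = adj(I−A)·d / det(I−A), with det(I−A) = 0.6275:
  x_1 = (0.95·1500 + 0.40·650) / 0.6275 = 1685.00 / 0.6275 ≈ 2685.259
  x_2 = (0.45·1500 + 0.85·650) / 0.6275 = 1227.50 / 0.6275 ≈ 1956.175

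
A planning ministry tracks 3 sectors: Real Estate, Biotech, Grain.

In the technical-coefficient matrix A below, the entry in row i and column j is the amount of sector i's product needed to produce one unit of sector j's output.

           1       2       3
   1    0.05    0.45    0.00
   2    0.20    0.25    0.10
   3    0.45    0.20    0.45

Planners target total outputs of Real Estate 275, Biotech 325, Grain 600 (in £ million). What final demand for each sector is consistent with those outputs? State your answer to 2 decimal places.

I − A =
  [   0.95    -0.45     0.00]
  [  -0.20     0.75    -0.10]
  [  -0.45    -0.20     0.55]
d = (I − A) x:
  d_1 = (+0.95)·275 + (-0.45)·325 + (+0.00)·600 = 115.00
  d_2 = (-0.20)·275 + (+0.75)·325 + (-0.10)·600 = 128.75
  d_3 = (-0.45)·275 + (-0.20)·325 + (+0.55)·600 = 141.25

d_1 = 115.00, d_2 = 128.75, d_3 = 141.25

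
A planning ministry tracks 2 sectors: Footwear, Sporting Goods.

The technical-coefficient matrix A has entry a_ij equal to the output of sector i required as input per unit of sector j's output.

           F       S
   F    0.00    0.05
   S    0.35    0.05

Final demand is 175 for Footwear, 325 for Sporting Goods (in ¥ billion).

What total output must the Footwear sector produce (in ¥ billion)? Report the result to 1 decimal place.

I − A =
  [   1.00    -0.05]
  [  -0.35     0.95]
det(I−A) = (1.00)(0.95) − (-0.05)(-0.35) = 0.9325
adj(I−A) = [[0.95, 0.05], [0.35, 1.00]]
(I − A)⁻¹ = adj(I−A) / det(I−A) ≈
  [   1.0188     0.0536]
  [   0.3753     1.0724]
x = (I − A)⁻¹ d = adj(I−A)·d / det(I−A), with det(I−A) = 0.9325:
  x_F = (0.95·175 + 0.05·325) / 0.9325 = 182.50 / 0.9325 ≈ 195.7
  x_S = (0.35·175 + 1.00·325) / 0.9325 = 386.25 / 0.9325 ≈ 414.2

x_F = 195.7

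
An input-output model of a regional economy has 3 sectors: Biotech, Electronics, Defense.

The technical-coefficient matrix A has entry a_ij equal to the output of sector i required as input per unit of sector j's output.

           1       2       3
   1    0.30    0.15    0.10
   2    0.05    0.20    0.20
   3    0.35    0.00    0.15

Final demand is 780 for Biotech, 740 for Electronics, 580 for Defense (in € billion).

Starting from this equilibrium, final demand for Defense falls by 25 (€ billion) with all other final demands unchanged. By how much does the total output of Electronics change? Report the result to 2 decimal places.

Δx_2 = -8.41

I − A =
  [   0.70    -0.15    -0.10]
  [  -0.05     0.80    -0.20]
  [  -0.35     0.00     0.85]
Cofactors of I−A, C_ij = (−1)^(i+j)·(minor ij) (rows/columns in the sector order above):
  C_11 = (0.80)(0.85) − (-0.20)(0.00) = 0.6800
  C_12 = −[(-0.05)(0.85) − (-0.20)(-0.35)] = 0.1125
  C_13 = (-0.05)(0.00) − (0.80)(-0.35) = 0.2800
  C_21 = −[(-0.15)(0.85) − (-0.10)(0.00)] = 0.1275
  C_22 = (0.70)(0.85) − (-0.10)(-0.35) = 0.5600
  C_23 = −[(0.70)(0.00) − (-0.15)(-0.35)] = 0.0525
  C_31 = (-0.15)(-0.20) − (-0.10)(0.80) = 0.1100
  C_32 = −[(0.70)(-0.20) − (-0.10)(-0.05)] = 0.1450
  C_33 = (0.70)(0.80) − (-0.15)(-0.05) = 0.5525
det(I−A) = Σ_j (I−A)_1j·C_1j = (0.70)(0.6800) + (-0.15)(0.1125) + (-0.10)(0.2800) = 0.431125
adj(I−A) = Cᵀ =
  [ 0.6800   0.1275   0.1100]
  [ 0.1125   0.5600   0.1450]
  [ 0.2800   0.0525   0.5525]
(I − A)⁻¹ = adj(I−A) / det(I−A) ≈
  [   1.5773     0.2957     0.2551]
  [   0.2609     1.2989     0.3363]
  [   0.6495     0.1218     1.2815]
Δx = (I − A)⁻¹ Δd with Δd having -25 in the Defense component and 0 elsewhere.
So Δx_2 = L_23 · (-25), where L_23 = adj(I−A)_23 / det(I−A) = 0.1450 / 0.431125.
Δx_2 = 0.1450 × (-25) / 0.431125 = -3.625 / 0.431125 ≈ -8.41.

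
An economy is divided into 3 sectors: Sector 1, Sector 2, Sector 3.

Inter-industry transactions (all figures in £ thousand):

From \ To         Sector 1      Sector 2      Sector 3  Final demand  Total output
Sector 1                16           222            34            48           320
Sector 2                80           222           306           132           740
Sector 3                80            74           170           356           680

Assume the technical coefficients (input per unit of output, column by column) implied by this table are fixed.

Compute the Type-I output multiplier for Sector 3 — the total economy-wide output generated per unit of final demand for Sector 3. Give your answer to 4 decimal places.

Technical coefficients a_ij = z_ij / X_j:
  a_11 = 16/320 = 0.05, a_21 = 80/320 = 0.25, a_31 = 80/320 = 0.25
  a_12 = 222/740 = 0.30, a_22 = 222/740 = 0.30, a_32 = 74/740 = 0.10
  a_13 = 34/680 = 0.05, a_23 = 306/680 = 0.45, a_33 = 170/680 = 0.25
I − A =
  [   0.95    -0.30    -0.05]
  [  -0.25     0.70    -0.45]
  [  -0.25    -0.10     0.75]
Cofactors of I−A, C_ij = (−1)^(i+j)·(minor ij) (rows/columns in the sector order above):
  C_11 = (0.70)(0.75) − (-0.45)(-0.10) = 0.4800
  C_12 = −[(-0.25)(0.75) − (-0.45)(-0.25)] = 0.3000
  C_13 = (-0.25)(-0.10) − (0.70)(-0.25) = 0.2000
  C_21 = −[(-0.30)(0.75) − (-0.05)(-0.10)] = 0.2300
  C_22 = (0.95)(0.75) − (-0.05)(-0.25) = 0.7000
  C_23 = −[(0.95)(-0.10) − (-0.30)(-0.25)] = 0.1700
  C_31 = (-0.30)(-0.45) − (-0.05)(0.70) = 0.1700
  C_32 = −[(0.95)(-0.45) − (-0.05)(-0.25)] = 0.4400
  C_33 = (0.95)(0.70) − (-0.30)(-0.25) = 0.5900
det(I−A) = Σ_j (I−A)_1j·C_1j = (0.95)(0.4800) + (-0.30)(0.3000) + (-0.05)(0.2000) = 0.3560
adj(I−A) = Cᵀ =
  [ 0.4800   0.2300   0.1700]
  [ 0.3000   0.7000   0.4400]
  [ 0.2000   0.1700   0.5900]
(I − A)⁻¹ = adj(I−A) / det(I−A) ≈
  [   1.34831     0.64607     0.47753]
  [   0.84270     1.96629     1.23596]
  [   0.56180     0.47753     1.65730]
The output multiplier for sector j is the column-j sum of the Leontief inverse (I − A)⁻¹ = adj(I−A) / det(I−A).
Column 3 of adj(I−A): (0.1700, 0.4400, 0.5900); det(I−A) = 0.3560.
m_3 = (0.1700 + 0.4400 + 0.5900) / 0.3560 = 1.20 / 0.3560 ≈ 3.3708.

m_3 = 3.3708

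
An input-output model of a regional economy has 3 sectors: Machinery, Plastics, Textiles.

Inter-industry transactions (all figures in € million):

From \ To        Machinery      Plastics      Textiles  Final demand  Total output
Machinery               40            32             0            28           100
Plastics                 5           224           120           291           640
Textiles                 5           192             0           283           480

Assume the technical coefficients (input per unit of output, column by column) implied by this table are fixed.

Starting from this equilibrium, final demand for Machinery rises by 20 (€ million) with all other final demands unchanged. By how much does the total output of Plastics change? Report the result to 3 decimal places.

Δx_2 = 3.656

Technical coefficients a_ij = z_ij / X_j:
  a_11 = 40/100 = 0.40, a_21 = 5/100 = 0.05, a_31 = 5/100 = 0.05
  a_12 = 32/640 = 0.05, a_22 = 224/640 = 0.35, a_32 = 192/640 = 0.30
  a_13 = 0/480 = 0.00, a_23 = 120/480 = 0.25, a_33 = 0/480 = 0.00
I − A =
  [   0.60    -0.05     0.00]
  [  -0.05     0.65    -0.25]
  [  -0.05    -0.30     1.00]
Cofactors of I−A, C_ij = (−1)^(i+j)·(minor ij) (rows/columns in the sector order above):
  C_11 = (0.65)(1.00) − (-0.25)(-0.30) = 0.5750
  C_12 = −[(-0.05)(1.00) − (-0.25)(-0.05)] = 0.0625
  C_13 = (-0.05)(-0.30) − (0.65)(-0.05) = 0.0475
  C_21 = −[(-0.05)(1.00) − (0.00)(-0.30)] = 0.0500
  C_22 = (0.60)(1.00) − (0.00)(-0.05) = 0.6000
  C_23 = −[(0.60)(-0.30) − (-0.05)(-0.05)] = 0.1825
  C_31 = (-0.05)(-0.25) − (0.00)(0.65) = 0.0125
  C_32 = −[(0.60)(-0.25) − (0.00)(-0.05)] = 0.1500
  C_33 = (0.60)(0.65) − (-0.05)(-0.05) = 0.3875
det(I−A) = Σ_j (I−A)_1j·C_1j = (0.60)(0.5750) + (-0.05)(0.0625) + (0.00)(0.0475) = 0.341875
adj(I−A) = Cᵀ =
  [ 0.5750   0.0500   0.0125]
  [ 0.0625   0.6000   0.1500]
  [ 0.0475   0.1825   0.3875]
(I − A)⁻¹ = adj(I−A) / det(I−A) ≈
  [   1.6819     0.1463     0.0366]
  [   0.1828     1.7550     0.4388]
  [   0.1389     0.5338     1.1335]
Δx = (I − A)⁻¹ Δd with Δd having +20 in the Machinery component and 0 elsewhere.
So Δx_2 = L_21 · (+20), where L_21 = adj(I−A)_21 / det(I−A) = 0.0625 / 0.341875.
Δx_2 = 0.0625 × (+20) / 0.341875 = 1.25 / 0.341875 ≈ 3.656.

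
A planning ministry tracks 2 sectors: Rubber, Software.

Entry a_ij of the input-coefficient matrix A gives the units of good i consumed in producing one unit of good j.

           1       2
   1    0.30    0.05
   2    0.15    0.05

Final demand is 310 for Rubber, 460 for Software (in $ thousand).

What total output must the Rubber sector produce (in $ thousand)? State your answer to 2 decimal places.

I − A =
  [   0.70    -0.05]
  [  -0.15     0.95]
det(I−A) = (0.70)(0.95) − (-0.05)(-0.15) = 0.6575
adj(I−A) = [[0.95, 0.05], [0.15, 0.70]]
(I − A)⁻¹ = adj(I−A) / det(I−A) ≈
  [   1.4449     0.0760]
  [   0.2281     1.0646]
x = (I − A)⁻¹ d = adj(I−A)·d / det(I−A), with det(I−A) = 0.6575:
  x_1 = (0.95·310 + 0.05·460) / 0.6575 = 317.50 / 0.6575 ≈ 482.89
  x_2 = (0.15·310 + 0.70·460) / 0.6575 = 368.50 / 0.6575 ≈ 560.46

x_1 = 482.89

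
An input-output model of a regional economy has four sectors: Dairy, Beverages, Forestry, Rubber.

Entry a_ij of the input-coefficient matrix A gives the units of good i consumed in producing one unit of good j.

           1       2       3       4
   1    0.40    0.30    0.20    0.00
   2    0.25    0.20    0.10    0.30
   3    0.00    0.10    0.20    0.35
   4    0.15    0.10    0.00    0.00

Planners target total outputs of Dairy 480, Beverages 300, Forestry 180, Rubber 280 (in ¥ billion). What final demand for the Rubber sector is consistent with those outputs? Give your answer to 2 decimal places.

d_4 = 178.00

I − A =
  [   0.60    -0.30    -0.20     0.00]
  [  -0.25     0.80    -0.10    -0.30]
  [   0.00    -0.10     0.80    -0.35]
  [  -0.15    -0.10     0.00     1.00]
d = (I − A) x:
  d_1 = (+0.60)·480 + (-0.30)·300 + (-0.20)·180 + (+0.00)·280 = 162.00
  d_2 = (-0.25)·480 + (+0.80)·300 + (-0.10)·180 + (-0.30)·280 = 18.00
  d_3 = (+0.00)·480 + (-0.10)·300 + (+0.80)·180 + (-0.35)·280 = 16.00
  d_4 = (-0.15)·480 + (-0.10)·300 + (+0.00)·180 + (+1.00)·280 = 178.00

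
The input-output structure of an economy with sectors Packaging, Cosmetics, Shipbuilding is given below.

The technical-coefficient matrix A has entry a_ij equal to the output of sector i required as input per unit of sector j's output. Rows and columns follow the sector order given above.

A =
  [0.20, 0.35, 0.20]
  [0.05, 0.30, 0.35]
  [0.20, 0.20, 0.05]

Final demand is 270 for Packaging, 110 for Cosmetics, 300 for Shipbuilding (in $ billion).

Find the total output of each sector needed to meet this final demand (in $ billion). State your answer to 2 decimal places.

x_P = 692.50, x_C = 488.85, x_S = 564.50

I − A =
  [   0.80    -0.35    -0.20]
  [  -0.05     0.70    -0.35]
  [  -0.20    -0.20     0.95]
Cofactors of I−A, C_ij = (−1)^(i+j)·(minor ij) (rows/columns in the sector order above):
  C_11 = (0.70)(0.95) − (-0.35)(-0.20) = 0.5950
  C_12 = −[(-0.05)(0.95) − (-0.35)(-0.20)] = 0.1175
  C_13 = (-0.05)(-0.20) − (0.70)(-0.20) = 0.1500
  C_21 = −[(-0.35)(0.95) − (-0.20)(-0.20)] = 0.3725
  C_22 = (0.80)(0.95) − (-0.20)(-0.20) = 0.7200
  C_23 = −[(0.80)(-0.20) − (-0.35)(-0.20)] = 0.2300
  C_31 = (-0.35)(-0.35) − (-0.20)(0.70) = 0.2625
  C_32 = −[(0.80)(-0.35) − (-0.20)(-0.05)] = 0.2900
  C_33 = (0.80)(0.70) − (-0.35)(-0.05) = 0.5425
det(I−A) = Σ_j (I−A)_1j·C_1j = (0.80)(0.5950) + (-0.35)(0.1175) + (-0.20)(0.1500) = 0.404875
adj(I−A) = Cᵀ =
  [ 0.5950   0.3725   0.2625]
  [ 0.1175   0.7200   0.2900]
  [ 0.1500   0.2300   0.5425]
(I − A)⁻¹ = adj(I−A) / det(I−A) ≈
  [   1.4696     0.9200     0.6483]
  [   0.2902     1.7783     0.7163]
  [   0.3705     0.5681     1.3399]
x = (I − A)⁻¹ d = adj(I−A)·d / det(I−A), with det(I−A) = 0.404875:
  x_P = (0.5950·270 + 0.3725·110 + 0.2625·300) / 0.404875 = 280.375 / 0.404875 ≈ 692.50
  x_C = (0.1175·270 + 0.7200·110 + 0.2900·300) / 0.404875 = 197.925 / 0.404875 ≈ 488.85
  x_S = (0.1500·270 + 0.2300·110 + 0.5425·300) / 0.404875 = 228.55 / 0.404875 ≈ 564.50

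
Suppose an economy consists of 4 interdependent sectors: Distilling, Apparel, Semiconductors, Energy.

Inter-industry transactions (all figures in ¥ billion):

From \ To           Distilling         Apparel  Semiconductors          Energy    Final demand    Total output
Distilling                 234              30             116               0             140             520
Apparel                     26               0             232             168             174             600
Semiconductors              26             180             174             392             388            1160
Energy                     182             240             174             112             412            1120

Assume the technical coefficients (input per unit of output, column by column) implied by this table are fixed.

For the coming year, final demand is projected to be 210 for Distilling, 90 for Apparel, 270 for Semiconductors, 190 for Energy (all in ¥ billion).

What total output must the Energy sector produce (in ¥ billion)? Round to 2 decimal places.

Technical coefficients a_ij = z_ij / X_j:
  a_DD = 234/520 = 0.45, a_AD = 26/520 = 0.05, a_SD = 26/520 = 0.05, a_ED = 182/520 = 0.35
  a_DA = 30/600 = 0.05, a_AA = 0/600 = 0.00, a_SA = 180/600 = 0.30, a_EA = 240/600 = 0.40
  a_DS = 116/1160 = 0.10, a_AS = 232/1160 = 0.20, a_SS = 174/1160 = 0.15, a_ES = 174/1160 = 0.15
  a_DE = 0/1120 = 0.00, a_AE = 168/1120 = 0.15, a_SE = 392/1120 = 0.35, a_EE = 112/1120 = 0.10
I − A =
  [   0.55    -0.05    -0.10     0.00]
  [  -0.05     1.00    -0.20    -0.15]
  [  -0.05    -0.30     0.85    -0.35]
  [  -0.35    -0.40    -0.15     0.90]
Compute the cofactors C_ij = (−1)^(i+j)·(3×3 minor ij) of I−A; the adjugate is their transpose:
adj(I−A) = Cᵀ =
  [ 0.572750   0.076625   0.094125   0.049375]
  [ 0.114875   0.375125   0.121125   0.109625]
  [ 0.200750   0.233875   0.457125   0.216750]
  [ 0.307250   0.235500   0.166625   0.425375]
det(I−A) = Σ_j (I−A)_1j·C_1j = (0.55)(0.572750) + (-0.05)(0.114875) + (-0.10)(0.200750) + (0.00)(0.307250) = 0.28919375
(I − A)⁻¹ = adj(I−A) / det(I−A) ≈
  [   1.9805     0.2650     0.3255     0.1707]
  [   0.3972     1.2971     0.4188     0.3791]
  [   0.6942     0.8087     1.5807     0.7495]
  [   1.0624     0.8143     0.5762     1.4709]
x = (I − A)⁻¹ d = adj(I−A)·d / det(I−A), with det(I−A) = 0.28919375:
  x_D = (0.572750·210 + 0.076625·90 + 0.094125·270 + 0.049375·190) / 0.28919375 = 161.96875 / 0.28919375 ≈ 560.07
  x_A = (0.114875·210 + 0.375125·90 + 0.121125·270 + 0.109625·190) / 0.28919375 = 111.4175 / 0.28919375 ≈ 385.27
  x_S = (0.200750·210 + 0.233875·90 + 0.457125·270 + 0.216750·190) / 0.28919375 = 227.8125 / 0.28919375 ≈ 787.75
  x_E = (0.307250·210 + 0.235500·90 + 0.166625·270 + 0.425375·190) / 0.28919375 = 211.5275 / 0.28919375 ≈ 731.44

x_E = 731.44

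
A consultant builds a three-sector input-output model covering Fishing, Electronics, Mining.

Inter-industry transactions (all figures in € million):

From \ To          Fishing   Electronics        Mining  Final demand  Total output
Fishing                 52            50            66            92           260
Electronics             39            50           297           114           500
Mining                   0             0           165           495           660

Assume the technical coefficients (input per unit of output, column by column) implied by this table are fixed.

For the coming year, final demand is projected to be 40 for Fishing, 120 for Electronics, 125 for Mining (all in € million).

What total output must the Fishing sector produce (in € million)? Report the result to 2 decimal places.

x_1 = 100.00

Technical coefficients a_ij = z_ij / X_j:
  a_11 = 52/260 = 0.20, a_21 = 39/260 = 0.15, a_31 = 0/260 = 0.00
  a_12 = 50/500 = 0.10, a_22 = 50/500 = 0.10, a_32 = 0/500 = 0.00
  a_13 = 66/660 = 0.10, a_23 = 297/660 = 0.45, a_33 = 165/660 = 0.25
I − A =
  [   0.80    -0.10    -0.10]
  [  -0.15     0.90    -0.45]
  [   0.00     0.00     0.75]
Cofactors of I−A, C_ij = (−1)^(i+j)·(minor ij) (rows/columns in the sector order above):
  C_11 = (0.90)(0.75) − (-0.45)(0.00) = 0.6750
  C_12 = −[(-0.15)(0.75) − (-0.45)(0.00)] = 0.1125
  C_13 = (-0.15)(0.00) − (0.90)(0.00) = 0.0000
  C_21 = −[(-0.10)(0.75) − (-0.10)(0.00)] = 0.0750
  C_22 = (0.80)(0.75) − (-0.10)(0.00) = 0.6000
  C_23 = −[(0.80)(0.00) − (-0.10)(0.00)] = 0.0000
  C_31 = (-0.10)(-0.45) − (-0.10)(0.90) = 0.1350
  C_32 = −[(0.80)(-0.45) − (-0.10)(-0.15)] = 0.3750
  C_33 = (0.80)(0.90) − (-0.10)(-0.15) = 0.7050
det(I−A) = Σ_j (I−A)_1j·C_1j = (0.80)(0.6750) + (-0.10)(0.1125) + (-0.10)(0.0000) = 0.52875
adj(I−A) = Cᵀ =
  [ 0.6750   0.0750   0.1350]
  [ 0.1125   0.6000   0.3750]
  [ 0.0000   0.0000   0.7050]
(I − A)⁻¹ = adj(I−A) / det(I−A) ≈
  [   1.2766     0.1418     0.2553]
  [   0.2128     1.1348     0.7092]
  [   0.0000     0.0000     1.3333]
x = (I − A)⁻¹ d = adj(I−A)·d / det(I−A), with det(I−A) = 0.52875:
  x_1 = (0.6750·40 + 0.0750·120 + 0.1350·125) / 0.52875 = 52.875 / 0.52875 = 100.00
  x_2 = (0.1125·40 + 0.6000·120 + 0.3750·125) / 0.52875 = 123.375 / 0.52875 ≈ 233.33
  x_3 = (0.0000·40 + 0.0000·120 + 0.7050·125) / 0.52875 = 88.125 / 0.52875 ≈ 166.67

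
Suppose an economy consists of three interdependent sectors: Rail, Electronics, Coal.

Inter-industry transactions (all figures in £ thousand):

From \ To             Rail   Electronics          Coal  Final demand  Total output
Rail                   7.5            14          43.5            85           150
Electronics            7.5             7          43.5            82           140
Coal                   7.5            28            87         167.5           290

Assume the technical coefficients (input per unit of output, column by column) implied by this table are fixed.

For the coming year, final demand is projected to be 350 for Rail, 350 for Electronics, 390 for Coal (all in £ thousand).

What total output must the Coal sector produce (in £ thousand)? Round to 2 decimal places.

x_C = 742.58

Technical coefficients a_ij = z_ij / X_j:
  a_RR = 7.5/150 = 0.05, a_ER = 7.5/150 = 0.05, a_CR = 7.5/150 = 0.05
  a_RE = 14/140 = 0.10, a_EE = 7/140 = 0.05, a_CE = 28/140 = 0.20
  a_RC = 43.5/290 = 0.15, a_EC = 43.5/290 = 0.15, a_CC = 87/290 = 0.30
I − A =
  [   0.95    -0.10    -0.15]
  [  -0.05     0.95    -0.15]
  [  -0.05    -0.20     0.70]
Cofactors of I−A, C_ij = (−1)^(i+j)·(minor ij) (rows/columns in the sector order above):
  C_11 = (0.95)(0.70) − (-0.15)(-0.20) = 0.6350
  C_12 = −[(-0.05)(0.70) − (-0.15)(-0.05)] = 0.0425
  C_13 = (-0.05)(-0.20) − (0.95)(-0.05) = 0.0575
  C_21 = −[(-0.10)(0.70) − (-0.15)(-0.20)] = 0.1000
  C_22 = (0.95)(0.70) − (-0.15)(-0.05) = 0.6575
  C_23 = −[(0.95)(-0.20) − (-0.10)(-0.05)] = 0.1950
  C_31 = (-0.10)(-0.15) − (-0.15)(0.95) = 0.1575
  C_32 = −[(0.95)(-0.15) − (-0.15)(-0.05)] = 0.1500
  C_33 = (0.95)(0.95) − (-0.10)(-0.05) = 0.8975
det(I−A) = Σ_j (I−A)_1j·C_1j = (0.95)(0.6350) + (-0.10)(0.0425) + (-0.15)(0.0575) = 0.590375
adj(I−A) = Cᵀ =
  [ 0.6350   0.1000   0.1575]
  [ 0.0425   0.6575   0.1500]
  [ 0.0575   0.1950   0.8975]
(I − A)⁻¹ = adj(I−A) / det(I−A) ≈
  [   1.0756     0.1694     0.2668]
  [   0.0720     1.1137     0.2541]
  [   0.0974     0.3303     1.5202]
x = (I − A)⁻¹ d = adj(I−A)·d / det(I−A), with det(I−A) = 0.590375:
  x_R = (0.6350·350 + 0.1000·350 + 0.1575·390) / 0.590375 = 318.675 / 0.590375 ≈ 539.78
  x_E = (0.0425·350 + 0.6575·350 + 0.1500·390) / 0.590375 = 303.50 / 0.590375 ≈ 514.08
  x_C = (0.0575·350 + 0.1950·350 + 0.8975·390) / 0.590375 = 438.40 / 0.590375 ≈ 742.58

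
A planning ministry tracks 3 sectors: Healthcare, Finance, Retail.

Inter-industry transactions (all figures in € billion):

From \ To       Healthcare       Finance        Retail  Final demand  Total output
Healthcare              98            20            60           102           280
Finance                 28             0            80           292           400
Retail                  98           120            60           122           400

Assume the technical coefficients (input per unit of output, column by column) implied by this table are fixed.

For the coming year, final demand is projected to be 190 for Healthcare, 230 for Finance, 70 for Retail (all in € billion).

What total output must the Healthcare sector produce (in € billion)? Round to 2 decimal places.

Technical coefficients a_ij = z_ij / X_j:
  a_HH = 98/280 = 0.35, a_FH = 28/280 = 0.10, a_RH = 98/280 = 0.35
  a_HF = 20/400 = 0.05, a_FF = 0/400 = 0.00, a_RF = 120/400 = 0.30
  a_HR = 60/400 = 0.15, a_FR = 80/400 = 0.20, a_RR = 60/400 = 0.15
I − A =
  [   0.65    -0.05    -0.15]
  [  -0.10     1.00    -0.20]
  [  -0.35    -0.30     0.85]
Cofactors of I−A, C_ij = (−1)^(i+j)·(minor ij) (rows/columns in the sector order above):
  C_11 = (1.00)(0.85) − (-0.20)(-0.30) = 0.7900
  C_12 = −[(-0.10)(0.85) − (-0.20)(-0.35)] = 0.1550
  C_13 = (-0.10)(-0.30) − (1.00)(-0.35) = 0.3800
  C_21 = −[(-0.05)(0.85) − (-0.15)(-0.30)] = 0.0875
  C_22 = (0.65)(0.85) − (-0.15)(-0.35) = 0.5000
  C_23 = −[(0.65)(-0.30) − (-0.05)(-0.35)] = 0.2125
  C_31 = (-0.05)(-0.20) − (-0.15)(1.00) = 0.1600
  C_32 = −[(0.65)(-0.20) − (-0.15)(-0.10)] = 0.1450
  C_33 = (0.65)(1.00) − (-0.05)(-0.10) = 0.6450
det(I−A) = Σ_j (I−A)_1j·C_1j = (0.65)(0.7900) + (-0.05)(0.1550) + (-0.15)(0.3800) = 0.44875
adj(I−A) = Cᵀ =
  [ 0.7900   0.0875   0.1600]
  [ 0.1550   0.5000   0.1450]
  [ 0.3800   0.2125   0.6450]
(I − A)⁻¹ = adj(I−A) / det(I−A) ≈
  [   1.7604     0.1950     0.3565]
  [   0.3454     1.1142     0.3231]
  [   0.8468     0.4735     1.4373]
x = (I − A)⁻¹ d = adj(I−A)·d / det(I−A), with det(I−A) = 0.44875:
  x_H = (0.7900·190 + 0.0875·230 + 0.1600·70) / 0.44875 = 181.425 / 0.44875 ≈ 404.29
  x_F = (0.1550·190 + 0.5000·230 + 0.1450·70) / 0.44875 = 154.60 / 0.44875 ≈ 344.51
  x_R = (0.3800·190 + 0.2125·230 + 0.6450·70) / 0.44875 = 166.225 / 0.44875 ≈ 370.42

x_H = 404.29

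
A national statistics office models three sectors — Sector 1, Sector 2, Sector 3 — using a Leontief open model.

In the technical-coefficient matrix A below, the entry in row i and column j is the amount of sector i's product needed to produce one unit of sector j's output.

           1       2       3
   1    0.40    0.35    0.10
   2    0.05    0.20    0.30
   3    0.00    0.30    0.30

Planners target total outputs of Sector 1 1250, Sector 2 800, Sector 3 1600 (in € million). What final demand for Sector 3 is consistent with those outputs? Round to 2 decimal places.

I − A =
  [   0.60    -0.35    -0.10]
  [  -0.05     0.80    -0.30]
  [   0.00    -0.30     0.70]
d = (I − A) x:
  d_1 = (+0.60)·1250 + (-0.35)·800 + (-0.10)·1600 = 310.00
  d_2 = (-0.05)·1250 + (+0.80)·800 + (-0.30)·1600 = 97.50
  d_3 = (+0.00)·1250 + (-0.30)·800 + (+0.70)·1600 = 880.00

d_3 = 880.00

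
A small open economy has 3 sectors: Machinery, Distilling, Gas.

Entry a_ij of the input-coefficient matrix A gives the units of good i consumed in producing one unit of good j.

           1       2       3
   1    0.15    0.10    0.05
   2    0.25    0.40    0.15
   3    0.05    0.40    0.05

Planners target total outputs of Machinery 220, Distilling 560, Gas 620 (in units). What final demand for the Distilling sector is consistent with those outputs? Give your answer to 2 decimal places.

I − A =
  [   0.85    -0.10    -0.05]
  [  -0.25     0.60    -0.15]
  [  -0.05    -0.40     0.95]
d = (I − A) x:
  d_1 = (+0.85)·220 + (-0.10)·560 + (-0.05)·620 = 100.00
  d_2 = (-0.25)·220 + (+0.60)·560 + (-0.15)·620 = 188.00
  d_3 = (-0.05)·220 + (-0.40)·560 + (+0.95)·620 = 354.00

d_2 = 188.00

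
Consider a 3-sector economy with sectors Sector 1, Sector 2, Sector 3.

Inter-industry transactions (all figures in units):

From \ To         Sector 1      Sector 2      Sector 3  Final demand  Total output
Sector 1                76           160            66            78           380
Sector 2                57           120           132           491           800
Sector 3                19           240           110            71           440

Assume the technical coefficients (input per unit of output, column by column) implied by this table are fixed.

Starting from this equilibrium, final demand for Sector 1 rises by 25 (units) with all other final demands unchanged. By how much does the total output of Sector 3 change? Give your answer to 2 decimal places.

Technical coefficients a_ij = z_ij / X_j:
  a_11 = 76/380 = 0.20, a_21 = 57/380 = 0.15, a_31 = 19/380 = 0.05
  a_12 = 160/800 = 0.20, a_22 = 120/800 = 0.15, a_32 = 240/800 = 0.30
  a_13 = 66/440 = 0.15, a_23 = 132/440 = 0.30, a_33 = 110/440 = 0.25
I − A =
  [   0.80    -0.20    -0.15]
  [  -0.15     0.85    -0.30]
  [  -0.05    -0.30     0.75]
Cofactors of I−A, C_ij = (−1)^(i+j)·(minor ij) (rows/columns in the sector order above):
  C_11 = (0.85)(0.75) − (-0.30)(-0.30) = 0.5475
  C_12 = −[(-0.15)(0.75) − (-0.30)(-0.05)] = 0.1275
  C_13 = (-0.15)(-0.30) − (0.85)(-0.05) = 0.0875
  C_21 = −[(-0.20)(0.75) − (-0.15)(-0.30)] = 0.1950
  C_22 = (0.80)(0.75) − (-0.15)(-0.05) = 0.5925
  C_23 = −[(0.80)(-0.30) − (-0.20)(-0.05)] = 0.2500
  C_31 = (-0.20)(-0.30) − (-0.15)(0.85) = 0.1875
  C_32 = −[(0.80)(-0.30) − (-0.15)(-0.15)] = 0.2625
  C_33 = (0.80)(0.85) − (-0.20)(-0.15) = 0.6500
det(I−A) = Σ_j (I−A)_1j·C_1j = (0.80)(0.5475) + (-0.20)(0.1275) + (-0.15)(0.0875) = 0.399375
adj(I−A) = Cᵀ =
  [ 0.5475   0.1950   0.1875]
  [ 0.1275   0.5925   0.2625]
  [ 0.0875   0.2500   0.6500]
(I − A)⁻¹ = adj(I−A) / det(I−A) ≈
  [   1.3709     0.4883     0.4695]
  [   0.3192     1.4836     0.6573]
  [   0.2191     0.6260     1.6275]
Δx = (I − A)⁻¹ Δd with Δd having +25 in the Sector 1 component and 0 elsewhere.
So Δx_3 = L_31 · (+25), where L_31 = adj(I−A)_31 / det(I−A) = 0.0875 / 0.399375.
Δx_3 = 0.0875 × (+25) / 0.399375 = 2.1875 / 0.399375 ≈ 5.48.

Δx_3 = 5.48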